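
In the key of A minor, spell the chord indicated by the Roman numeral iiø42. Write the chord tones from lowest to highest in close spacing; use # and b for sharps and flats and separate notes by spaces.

The numeral's case and figure indicate a half-diminished seventh chord. In A minor its root, the second degree, is B.
That chord is spelled B-D-F-A.
With the 42 figure the chord is in third inversion; from the bass A upward in close position it reads A-B-D-F.

A B D F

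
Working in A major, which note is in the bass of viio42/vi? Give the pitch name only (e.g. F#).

D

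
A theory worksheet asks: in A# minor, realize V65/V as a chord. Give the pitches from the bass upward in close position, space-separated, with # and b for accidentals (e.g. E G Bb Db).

V65/V is a secondary dominant — the dominant seventh of V. V in A# minor is E#, so the applied chord's root is B#, a perfect fifth above.
Building a dominant seventh chord on B# gives B#-D##-F##-A#.
With the 65 figure the chord is in first inversion; from the bass D## upward in close position it reads D##-F##-A#-B#.

D## F## A# B#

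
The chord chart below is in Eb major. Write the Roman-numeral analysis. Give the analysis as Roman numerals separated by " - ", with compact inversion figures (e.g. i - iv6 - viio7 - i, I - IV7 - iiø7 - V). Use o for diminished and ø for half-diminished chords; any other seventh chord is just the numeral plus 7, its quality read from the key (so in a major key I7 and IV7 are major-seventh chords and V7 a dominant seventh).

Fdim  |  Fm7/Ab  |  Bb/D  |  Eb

iio - ii65 - V6 - I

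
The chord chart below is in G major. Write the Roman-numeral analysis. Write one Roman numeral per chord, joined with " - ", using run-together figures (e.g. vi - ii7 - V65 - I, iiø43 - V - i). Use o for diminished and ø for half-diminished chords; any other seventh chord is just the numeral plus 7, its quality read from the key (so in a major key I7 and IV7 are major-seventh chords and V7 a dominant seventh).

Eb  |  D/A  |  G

bVI - V64 - I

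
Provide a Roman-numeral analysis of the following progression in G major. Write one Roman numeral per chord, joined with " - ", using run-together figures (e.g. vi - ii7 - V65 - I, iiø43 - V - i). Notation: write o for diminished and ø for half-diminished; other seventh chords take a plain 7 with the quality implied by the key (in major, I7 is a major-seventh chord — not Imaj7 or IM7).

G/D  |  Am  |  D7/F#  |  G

I64 - ii - V65 - I

G/D has root G, degree 1 in G major, so I64.
Am has root A, degree 2 in G major, so ii.
D7/F# has root D, degree 5 in G major, so V65.
G: root G is the tonic; major triad there is I.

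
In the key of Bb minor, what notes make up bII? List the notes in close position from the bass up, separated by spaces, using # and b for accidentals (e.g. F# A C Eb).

Scale degree 2 in Bb minor is C; lowering it a half step gives Cb. bII is the Neapolitan chord — a major triad on the lowered second degree.
So the chord is Cb-Eb-Gb.

Cb Eb Gb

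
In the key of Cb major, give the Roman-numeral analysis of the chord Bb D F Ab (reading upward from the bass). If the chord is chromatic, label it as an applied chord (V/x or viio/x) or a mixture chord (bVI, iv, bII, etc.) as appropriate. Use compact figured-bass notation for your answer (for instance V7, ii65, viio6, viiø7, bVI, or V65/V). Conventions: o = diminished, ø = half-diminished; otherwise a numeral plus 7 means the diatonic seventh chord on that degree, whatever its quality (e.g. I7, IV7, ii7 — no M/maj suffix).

V7/iii

Stacked in thirds the chord is Bb-D-F-Ab: a dominant seventh chord on Bb.
Bb is not a diatonic chord root with this quality in Cb major, but it lies a perfect fifth above Eb (iii), so the chord functions as an applied dominant of iii.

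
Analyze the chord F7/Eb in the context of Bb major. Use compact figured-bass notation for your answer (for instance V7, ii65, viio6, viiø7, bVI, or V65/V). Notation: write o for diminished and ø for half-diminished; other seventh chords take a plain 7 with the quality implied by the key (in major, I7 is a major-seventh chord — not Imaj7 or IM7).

V42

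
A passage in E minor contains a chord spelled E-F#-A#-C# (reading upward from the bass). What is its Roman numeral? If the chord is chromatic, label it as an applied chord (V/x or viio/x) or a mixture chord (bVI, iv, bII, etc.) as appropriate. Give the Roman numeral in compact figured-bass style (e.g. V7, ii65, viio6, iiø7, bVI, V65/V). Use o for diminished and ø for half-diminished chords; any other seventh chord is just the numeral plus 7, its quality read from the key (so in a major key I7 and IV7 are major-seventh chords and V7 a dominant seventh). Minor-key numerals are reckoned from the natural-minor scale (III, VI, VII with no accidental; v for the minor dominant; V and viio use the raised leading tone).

Stacked in thirds the chord is F#-A#-C#-E: a dominant seventh chord on F#.
F# is not a diatonic chord root with this quality in E minor, but it lies a perfect fifth above B (V), so the chord functions as an applied dominant of V.
With E in the bass the chord is in third inversion, so the figured bass is 42.

V42/V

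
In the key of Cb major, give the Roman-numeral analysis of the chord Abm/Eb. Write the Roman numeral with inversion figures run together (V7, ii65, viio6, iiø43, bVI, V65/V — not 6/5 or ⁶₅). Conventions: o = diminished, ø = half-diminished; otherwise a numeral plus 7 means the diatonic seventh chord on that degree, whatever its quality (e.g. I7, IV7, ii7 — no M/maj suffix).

vi64

The pitches Ab-Cb-Eb form a minor triad rooted on Ab.
Ab is scale degree 6 in Cb major, and a minor triad on that degree is written vi.
With Eb in the bass the chord is in second inversion, so the figured bass is 64.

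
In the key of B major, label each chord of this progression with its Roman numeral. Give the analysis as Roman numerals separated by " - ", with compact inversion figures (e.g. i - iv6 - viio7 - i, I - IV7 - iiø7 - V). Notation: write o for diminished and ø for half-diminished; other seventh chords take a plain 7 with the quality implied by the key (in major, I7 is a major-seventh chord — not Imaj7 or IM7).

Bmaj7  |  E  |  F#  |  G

Bmaj7: major seventh chord on B = scale degree 1 → I7.
E: root E is the subdominant; major triad there is IV.
F#: root F# is the dominant; major triad there is V.
G: major triad on G — chromatic; bVI (borrowed from the parallel minor).

I7 - IV - V - bVI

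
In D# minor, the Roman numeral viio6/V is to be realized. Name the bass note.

The applied chord viio6/V is rooted on G##: G##-B#-D#.
The figure 6 means first inversion — the third is in the bass.

B#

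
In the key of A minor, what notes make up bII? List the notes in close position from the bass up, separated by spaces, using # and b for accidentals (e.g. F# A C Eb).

Bb D F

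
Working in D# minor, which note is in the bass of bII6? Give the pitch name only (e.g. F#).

G#

bII in D# minor has root E; the chord is E-G#-B.
The figure 6 means first inversion — the third is in the bass.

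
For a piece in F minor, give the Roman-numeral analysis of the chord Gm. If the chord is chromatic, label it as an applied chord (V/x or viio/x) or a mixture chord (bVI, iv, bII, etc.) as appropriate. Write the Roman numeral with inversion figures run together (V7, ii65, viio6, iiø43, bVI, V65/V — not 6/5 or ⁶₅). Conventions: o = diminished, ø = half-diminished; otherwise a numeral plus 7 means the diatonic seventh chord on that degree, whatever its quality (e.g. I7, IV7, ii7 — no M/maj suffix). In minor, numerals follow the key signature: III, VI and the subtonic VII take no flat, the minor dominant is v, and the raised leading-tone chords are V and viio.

ii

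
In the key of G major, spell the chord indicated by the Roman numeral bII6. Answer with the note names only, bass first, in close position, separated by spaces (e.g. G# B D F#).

C Eb Ab

Scale degree 2 in G major is A; lowering it a half step gives Ab. bII6 is the Neapolitan sixth — a major triad on the lowered second degree, here in its customary first inversion.
So the chord is Ab-C-Eb, a major triad.
With the 6 figure the chord is in first inversion; from the bass C upward in close position it reads C-Eb-Ab.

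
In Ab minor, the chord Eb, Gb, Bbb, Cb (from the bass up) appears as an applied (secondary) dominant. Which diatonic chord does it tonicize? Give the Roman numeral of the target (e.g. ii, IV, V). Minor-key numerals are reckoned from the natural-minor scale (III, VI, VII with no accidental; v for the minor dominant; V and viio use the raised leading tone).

VI

The chord is a dominant seventh chord on Cb.
A dominant resolves down a perfect fifth: Cb → Fb. In Ab minor, Fb is scale degree 6, i.e. VI.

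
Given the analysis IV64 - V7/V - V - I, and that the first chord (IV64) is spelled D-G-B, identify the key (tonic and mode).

D major

IV64 is given as D-G-B — a major triad with root G.
IV64 on G implies G is the subdominant; that puts the tonic at D, and the uppercase numeral fits major mode.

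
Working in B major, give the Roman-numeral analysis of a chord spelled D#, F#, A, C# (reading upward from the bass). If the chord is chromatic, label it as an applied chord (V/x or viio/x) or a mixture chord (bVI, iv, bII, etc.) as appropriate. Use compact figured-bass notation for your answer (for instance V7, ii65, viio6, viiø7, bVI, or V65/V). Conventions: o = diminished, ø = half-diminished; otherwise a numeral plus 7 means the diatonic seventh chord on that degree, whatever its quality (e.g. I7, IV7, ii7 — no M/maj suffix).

Stacked in thirds the chord is D#-F#-A-C#: a half-diminished seventh chord on D#.
D# sits a half step below E (IV in B major); a diminished chord there is the applied leading-tone chord of IV.

viiø7/IV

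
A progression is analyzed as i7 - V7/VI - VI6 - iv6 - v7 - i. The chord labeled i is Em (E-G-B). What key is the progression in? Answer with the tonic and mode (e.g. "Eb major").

The anchor chord is a minor triad on E, labeled i.
If E is scale degree 1 and the mode makes that degree carry a minor triad, the tonic is E and the mode is minor.

E minor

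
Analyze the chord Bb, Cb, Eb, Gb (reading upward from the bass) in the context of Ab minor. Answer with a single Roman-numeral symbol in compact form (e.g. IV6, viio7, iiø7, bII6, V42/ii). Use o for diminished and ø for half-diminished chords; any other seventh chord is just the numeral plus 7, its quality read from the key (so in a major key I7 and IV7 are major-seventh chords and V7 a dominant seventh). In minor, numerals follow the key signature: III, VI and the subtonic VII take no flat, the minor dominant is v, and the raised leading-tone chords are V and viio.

III42

Stacked in thirds the chord is Cb-Eb-Gb-Bb: a major seventh chord on Cb.
In Ab minor, Cb is the mediant; the diatonic major seventh chord there is III7.
With Bb in the bass the chord is in third inversion, so the figured bass is 42.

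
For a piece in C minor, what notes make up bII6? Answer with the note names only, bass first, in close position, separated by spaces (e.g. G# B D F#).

bII6 is the Neapolitan sixth — a major triad on the lowered second degree, here in its customary first inversion. In C minor that root is Db.
So the chord is Db-F-Ab.
The figured bass 6 indicates first inversion, placing the third (F) in the bass: F-Ab-Db.

F Ab Db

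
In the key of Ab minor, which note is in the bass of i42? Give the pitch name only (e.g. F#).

Gb

i in Ab minor has root Ab; the chord is Ab-Cb-Eb-Gb.
The figure 42 means third inversion — the seventh is in the bass.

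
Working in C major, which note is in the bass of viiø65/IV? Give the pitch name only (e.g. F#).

G

The applied chord viiø65/IV is rooted on E: E-G-Bb-D.
The figure 65 means first inversion — the third is in the bass.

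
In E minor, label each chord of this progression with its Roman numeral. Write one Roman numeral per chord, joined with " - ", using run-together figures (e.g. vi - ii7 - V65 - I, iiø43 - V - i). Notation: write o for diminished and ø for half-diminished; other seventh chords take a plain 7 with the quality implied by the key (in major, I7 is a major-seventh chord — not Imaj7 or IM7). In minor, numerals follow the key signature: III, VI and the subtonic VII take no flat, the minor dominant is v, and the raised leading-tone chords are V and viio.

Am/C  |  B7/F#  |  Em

iv6 - V43 - i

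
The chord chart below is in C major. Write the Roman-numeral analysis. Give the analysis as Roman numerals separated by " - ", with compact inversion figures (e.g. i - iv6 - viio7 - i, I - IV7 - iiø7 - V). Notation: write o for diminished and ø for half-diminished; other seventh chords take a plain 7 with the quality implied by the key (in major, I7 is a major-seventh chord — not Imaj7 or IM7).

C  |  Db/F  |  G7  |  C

I - bII6 - V7 - I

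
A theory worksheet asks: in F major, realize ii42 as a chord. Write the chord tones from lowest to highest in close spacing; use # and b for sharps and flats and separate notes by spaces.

F G Bb D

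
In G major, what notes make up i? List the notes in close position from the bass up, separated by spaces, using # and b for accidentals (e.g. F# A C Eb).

G Bb D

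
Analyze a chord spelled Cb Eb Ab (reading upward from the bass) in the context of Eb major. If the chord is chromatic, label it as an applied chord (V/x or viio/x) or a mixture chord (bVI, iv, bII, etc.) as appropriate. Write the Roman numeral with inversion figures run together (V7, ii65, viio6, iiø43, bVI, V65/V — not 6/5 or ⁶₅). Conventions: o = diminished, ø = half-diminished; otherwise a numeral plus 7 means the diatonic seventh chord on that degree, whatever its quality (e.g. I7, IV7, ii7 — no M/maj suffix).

Stacked in thirds the chord is Ab-Cb-Eb: a minor triad on Ab.
Ab is the fourth degree of Eb major. This is the minor subdominant, borrowed from the parallel minor.
With Cb in the bass the chord is in first inversion, so the figured bass is 6.

iv6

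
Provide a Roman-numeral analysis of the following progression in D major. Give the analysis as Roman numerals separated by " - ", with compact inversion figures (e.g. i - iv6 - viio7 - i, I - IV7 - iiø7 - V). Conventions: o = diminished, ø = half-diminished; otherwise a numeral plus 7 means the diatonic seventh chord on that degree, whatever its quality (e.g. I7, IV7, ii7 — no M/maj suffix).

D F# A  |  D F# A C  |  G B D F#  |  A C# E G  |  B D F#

D-F#-A has root D, degree 1 in D major, so I.
D-F#-A-C is the secondary dominant of IV (dominant seventh chord on D): V7/IV.
G-B-D-F#: root G is the subdominant; major seventh chord there is IV7.
A-C#-E-G has root A, degree 5 in D major, so V7.
B-D-F#: minor triad on B = scale degree 6 → vi.

I - V7/IV - IV7 - V7 - vi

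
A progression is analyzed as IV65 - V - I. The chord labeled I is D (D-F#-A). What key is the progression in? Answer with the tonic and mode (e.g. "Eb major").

D major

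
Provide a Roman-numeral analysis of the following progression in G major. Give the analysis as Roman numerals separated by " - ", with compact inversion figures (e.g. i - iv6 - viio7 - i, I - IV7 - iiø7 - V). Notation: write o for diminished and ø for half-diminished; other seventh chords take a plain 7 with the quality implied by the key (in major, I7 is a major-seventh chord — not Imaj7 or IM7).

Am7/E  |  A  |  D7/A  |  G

ii43 - V/V - V43 - I

Am7/E: minor seventh chord on A = scale degree 2 → ii43.
A: chromatic; A is V of V, so V/V.
D7/A has root D, degree 5 in G major, so V43.
G has root G, degree 1 in G major, so I.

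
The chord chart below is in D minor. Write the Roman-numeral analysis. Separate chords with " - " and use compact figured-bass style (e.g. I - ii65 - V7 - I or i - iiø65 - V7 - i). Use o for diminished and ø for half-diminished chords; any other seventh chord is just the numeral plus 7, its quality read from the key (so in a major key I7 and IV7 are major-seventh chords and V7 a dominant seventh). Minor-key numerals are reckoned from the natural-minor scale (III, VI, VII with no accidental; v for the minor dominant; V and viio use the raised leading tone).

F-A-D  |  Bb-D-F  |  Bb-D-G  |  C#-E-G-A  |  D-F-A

i6 - VI - iv6 - V65 - i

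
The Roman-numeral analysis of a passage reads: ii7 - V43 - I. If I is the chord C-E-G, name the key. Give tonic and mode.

C major

The chord C is a major triad rooted on C; its label is I.
If C is scale degree 1 and the mode makes that degree carry a major triad, the tonic is C and the mode is major.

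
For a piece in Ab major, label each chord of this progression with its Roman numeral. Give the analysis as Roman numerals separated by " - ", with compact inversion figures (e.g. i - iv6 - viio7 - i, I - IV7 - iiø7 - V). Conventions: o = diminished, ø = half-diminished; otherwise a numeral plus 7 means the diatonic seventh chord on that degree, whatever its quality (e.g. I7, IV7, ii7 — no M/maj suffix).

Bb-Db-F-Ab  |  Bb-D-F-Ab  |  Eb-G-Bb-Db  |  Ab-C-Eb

Bb-Db-F-Ab has root Bb, degree 2 in Ab major, so ii7.
Bb-D-F-Ab: a dominant seventh chord on Bb, the applied dominant of V → V7/V.
Eb-G-Bb-Db: dominant seventh chord on Eb = scale degree 5 → V7.
Ab-C-Eb: major triad on Ab = scale degree 1 → I.

ii7 - V7/V - V7 - I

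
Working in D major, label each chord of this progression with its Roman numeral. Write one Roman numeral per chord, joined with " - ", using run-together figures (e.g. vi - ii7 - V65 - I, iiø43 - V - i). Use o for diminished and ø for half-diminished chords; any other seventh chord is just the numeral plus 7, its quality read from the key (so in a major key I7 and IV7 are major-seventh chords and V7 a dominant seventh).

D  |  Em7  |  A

D has root D, degree 1 in D major, so I.
Em7: root E is the supertonic; minor seventh chord there is ii7.
A: root A is the dominant; major triad there is V.

I - ii7 - V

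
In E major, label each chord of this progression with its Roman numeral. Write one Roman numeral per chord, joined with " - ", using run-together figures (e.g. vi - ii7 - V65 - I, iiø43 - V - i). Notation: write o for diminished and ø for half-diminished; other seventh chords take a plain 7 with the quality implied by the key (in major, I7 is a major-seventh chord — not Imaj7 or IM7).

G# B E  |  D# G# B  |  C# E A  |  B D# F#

I6 - iii64 - IV6 - V

G#-B-E: major triad on E = scale degree 1 → I6.
D#-G#-B: minor triad on G# = scale degree 3 → iii64.
C#-E-A has root A, degree 4 in E major, so IV6.
B-D#-F#: root B is the dominant; major triad there is V.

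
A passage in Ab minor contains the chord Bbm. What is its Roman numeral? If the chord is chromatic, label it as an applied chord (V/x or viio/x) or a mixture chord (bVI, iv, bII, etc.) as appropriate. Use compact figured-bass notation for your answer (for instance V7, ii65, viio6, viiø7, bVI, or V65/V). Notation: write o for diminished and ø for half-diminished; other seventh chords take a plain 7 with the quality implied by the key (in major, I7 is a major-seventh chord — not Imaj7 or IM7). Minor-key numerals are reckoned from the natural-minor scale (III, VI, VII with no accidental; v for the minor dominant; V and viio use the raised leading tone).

ii

Stacked in thirds the chord is Bb-Db-F: a minor triad on Bb.
Bb is the second degree of Ab minor. This is the minor supertonic, borrowed from the parallel major (the Dorian ii).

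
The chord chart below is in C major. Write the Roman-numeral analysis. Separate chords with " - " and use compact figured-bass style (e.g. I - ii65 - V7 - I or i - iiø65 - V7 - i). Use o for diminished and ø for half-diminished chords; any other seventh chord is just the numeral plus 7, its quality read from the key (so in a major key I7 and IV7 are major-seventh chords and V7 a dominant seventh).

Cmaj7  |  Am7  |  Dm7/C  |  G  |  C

I7 - vi7 - ii42 - V - I

Cmaj7 has root C, degree 1 in C major, so I7.
Am7 has root A, degree 6 in C major, so vi7.
Dm7/C: minor seventh chord on D = scale degree 2 → ii42.
G: root G is the dominant; major triad there is V.
C has root C, degree 1 in C major, so I.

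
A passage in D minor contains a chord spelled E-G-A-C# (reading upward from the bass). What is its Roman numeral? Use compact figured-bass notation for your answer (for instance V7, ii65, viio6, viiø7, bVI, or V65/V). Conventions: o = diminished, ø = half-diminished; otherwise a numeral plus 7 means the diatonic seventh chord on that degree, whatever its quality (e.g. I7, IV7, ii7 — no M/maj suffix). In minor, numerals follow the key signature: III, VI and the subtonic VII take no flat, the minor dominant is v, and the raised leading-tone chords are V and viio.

V43

Stacked in thirds the chord is A-C#-E-G: a dominant seventh chord on A.
In D minor, A is the dominant; the diatonic dominant seventh chord there is V7.
With E in the bass the chord is in second inversion, so the figured bass is 43.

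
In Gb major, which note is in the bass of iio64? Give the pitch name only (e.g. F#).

Ebb

iio in Gb major has root Ab; the chord is Ab-Cb-Ebb.
The figure 64 means second inversion — the fifth is in the bass.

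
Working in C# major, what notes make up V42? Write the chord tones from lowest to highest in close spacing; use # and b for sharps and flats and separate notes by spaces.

In C# major, scale degree 5 is G#, and the diatonic chord built there is a dominant seventh chord.
That chord is spelled G#-B#-D#-F#.
The figured bass 42 indicates third inversion, placing the seventh (F#) in the bass: F#-G#-B#-D#.

F# G# B# D#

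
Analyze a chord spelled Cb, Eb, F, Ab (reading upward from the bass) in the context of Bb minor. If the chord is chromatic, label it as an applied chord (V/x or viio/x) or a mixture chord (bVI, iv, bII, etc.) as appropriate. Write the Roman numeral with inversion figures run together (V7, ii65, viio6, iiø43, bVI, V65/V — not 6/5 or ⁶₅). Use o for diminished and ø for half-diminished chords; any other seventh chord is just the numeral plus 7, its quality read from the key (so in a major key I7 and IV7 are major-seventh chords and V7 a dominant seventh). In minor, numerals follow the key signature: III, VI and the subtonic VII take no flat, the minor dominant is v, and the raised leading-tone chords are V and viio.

The pitches F-Ab-Cb-Eb form a half-diminished seventh chord rooted on F.
F sits a half step below Gb (VI in Bb minor); a diminished chord there is the applied leading-tone chord of VI.
With Cb in the bass the chord is in second inversion, so the figured bass is 43.

viiø43/VI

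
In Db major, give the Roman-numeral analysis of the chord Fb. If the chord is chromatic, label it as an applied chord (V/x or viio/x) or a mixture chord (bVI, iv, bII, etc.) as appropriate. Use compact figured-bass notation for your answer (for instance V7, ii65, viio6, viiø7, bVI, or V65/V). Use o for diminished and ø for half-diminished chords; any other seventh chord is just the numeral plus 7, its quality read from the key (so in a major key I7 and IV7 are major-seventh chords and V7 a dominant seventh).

Stacked in thirds the chord is Fb-Ab-Cb: a major triad on Fb.
Fb is the lowered third degree of Db major (diatonic 3 would be F). This is a major triad on the lowered third degree, borrowed from the parallel minor.

bIII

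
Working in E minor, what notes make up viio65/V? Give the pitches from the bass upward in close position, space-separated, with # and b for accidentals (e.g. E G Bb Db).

viio65/V is a secondary leading-tone chord. The target V is B in E minor; the applied chord is rooted a semitone below, on A#.
Building a fully diminished seventh chord on A# gives A#-C#-E-G.
With the 65 figure the chord is in first inversion; from the bass C# upward in close position it reads C#-E-G-A#.

C# E G A#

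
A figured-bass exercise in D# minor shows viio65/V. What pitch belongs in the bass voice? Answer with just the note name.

B#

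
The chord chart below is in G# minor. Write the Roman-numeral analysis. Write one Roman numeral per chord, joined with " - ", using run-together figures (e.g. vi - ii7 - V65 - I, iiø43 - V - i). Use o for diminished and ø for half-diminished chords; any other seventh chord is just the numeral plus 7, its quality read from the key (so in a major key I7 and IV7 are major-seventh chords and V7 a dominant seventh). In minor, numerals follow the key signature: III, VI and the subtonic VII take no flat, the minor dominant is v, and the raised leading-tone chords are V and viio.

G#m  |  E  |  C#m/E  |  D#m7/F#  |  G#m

i - VI - iv6 - v65 - i

G#m has root G#, degree 1 in G# minor, so i.
E has root E, degree 6 in G# minor, so VI.
C#m/E: root C# is the subdominant; minor triad there is iv6.
D#m7/F#: root D# is the dominant; minor seventh chord there is v65.
G#m: minor triad on G# = scale degree 1 → i.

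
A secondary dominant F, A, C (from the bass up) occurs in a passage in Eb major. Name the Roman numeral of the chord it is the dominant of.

V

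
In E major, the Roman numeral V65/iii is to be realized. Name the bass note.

The applied chord V65/iii is rooted on D#: D#-F##-A#-C#.
The figure 65 means first inversion — the third is in the bass.

F##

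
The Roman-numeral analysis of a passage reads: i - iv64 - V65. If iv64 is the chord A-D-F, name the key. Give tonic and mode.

A minor

The chord Dm/A is a minor triad rooted on D; its label is iv64.
If D is scale degree 4 and the mode makes that degree carry a minor triad, the tonic is A and the mode is minor.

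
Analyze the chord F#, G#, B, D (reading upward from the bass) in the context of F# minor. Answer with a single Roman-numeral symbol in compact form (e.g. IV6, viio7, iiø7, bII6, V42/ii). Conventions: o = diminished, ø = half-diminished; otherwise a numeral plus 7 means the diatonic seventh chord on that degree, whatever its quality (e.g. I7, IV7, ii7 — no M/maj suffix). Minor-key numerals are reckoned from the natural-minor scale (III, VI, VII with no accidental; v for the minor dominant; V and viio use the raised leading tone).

The pitches G#-B-D-F# form a half-diminished seventh chord rooted on G#.
G# is scale degree 2 in F# minor, and a half-diminished seventh chord on that degree is written iiø7.
With F# in the bass the chord is in third inversion, so the figured bass is 42.

iiø42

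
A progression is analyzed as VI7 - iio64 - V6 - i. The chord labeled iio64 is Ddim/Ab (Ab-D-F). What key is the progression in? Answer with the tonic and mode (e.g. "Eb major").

iio64 is given as Ab-D-F — a diminished triad with root D.
iio64 on D implies D is the supertonic; that puts the tonic at C, and the lowercase numeral fits minor mode.

C minor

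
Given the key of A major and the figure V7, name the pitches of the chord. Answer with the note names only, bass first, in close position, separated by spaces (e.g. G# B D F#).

E G# B D

The numeral's case and figure indicate a dominant seventh chord. In A major its root, scale degree 5, is E.
That chord is spelled E-G#-B-D.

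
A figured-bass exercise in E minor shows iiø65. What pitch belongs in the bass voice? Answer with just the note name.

A

iiø in E minor has root F#; the chord is F#-A-C-E.
The figure 65 means first inversion — the third is in the bass.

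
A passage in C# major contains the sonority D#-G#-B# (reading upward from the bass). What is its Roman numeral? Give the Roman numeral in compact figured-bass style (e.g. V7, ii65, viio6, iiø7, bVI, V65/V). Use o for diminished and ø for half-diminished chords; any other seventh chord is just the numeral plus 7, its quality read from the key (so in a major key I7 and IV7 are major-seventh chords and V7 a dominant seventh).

Stacked in thirds the chord is G#-B#-D#: a major triad on G#.
G# is scale degree 5 in C# major, and a major triad on that degree is written V.
With D# in the bass the chord is in second inversion, so the figured bass is 64.

V64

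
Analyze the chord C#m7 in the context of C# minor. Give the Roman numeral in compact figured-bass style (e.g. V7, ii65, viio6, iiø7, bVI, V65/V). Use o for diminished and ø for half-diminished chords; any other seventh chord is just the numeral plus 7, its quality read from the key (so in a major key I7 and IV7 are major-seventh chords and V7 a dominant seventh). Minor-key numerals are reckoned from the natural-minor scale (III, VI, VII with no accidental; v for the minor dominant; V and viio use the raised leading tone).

i7

Stacked in thirds the chord is C#-E-G#-B: a minor seventh chord on C#.
In C# minor, C# is the tonic; the diatonic minor seventh chord there is i7.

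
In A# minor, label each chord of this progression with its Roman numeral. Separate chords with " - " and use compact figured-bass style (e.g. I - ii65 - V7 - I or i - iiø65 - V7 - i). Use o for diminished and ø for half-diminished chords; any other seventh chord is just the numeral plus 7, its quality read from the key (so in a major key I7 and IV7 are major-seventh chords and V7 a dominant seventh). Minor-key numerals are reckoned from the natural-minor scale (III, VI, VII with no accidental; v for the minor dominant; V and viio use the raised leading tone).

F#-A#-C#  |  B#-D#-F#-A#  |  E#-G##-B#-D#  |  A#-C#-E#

VI - iiø7 - V7 - i

F#-A#-C#: major triad on F# = scale degree 6 → VI.
B#-D#-F#-A# has root B#, degree 2 in A# minor, so iiø7.
E#-G##-B#-D#: root E# is the dominant; dominant seventh chord there is V7.
A#-C#-E#: root A# is the tonic; minor triad there is i.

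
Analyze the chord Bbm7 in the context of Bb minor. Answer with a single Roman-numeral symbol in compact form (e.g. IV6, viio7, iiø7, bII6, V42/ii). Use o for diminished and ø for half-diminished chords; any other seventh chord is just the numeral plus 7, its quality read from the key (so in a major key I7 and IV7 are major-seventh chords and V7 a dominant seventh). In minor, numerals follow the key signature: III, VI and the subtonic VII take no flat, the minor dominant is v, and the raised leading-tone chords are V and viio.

Stacked in thirds the chord is Bb-Db-F-Ab: a minor seventh chord on Bb.
In Bb minor, Bb is the tonic; the diatonic minor seventh chord there is i7.

i7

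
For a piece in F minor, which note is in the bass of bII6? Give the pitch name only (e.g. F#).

bII in F minor has root Gb; the chord is Gb-Bb-Db.
The figure 6 means first inversion — the third is in the bass.

Bb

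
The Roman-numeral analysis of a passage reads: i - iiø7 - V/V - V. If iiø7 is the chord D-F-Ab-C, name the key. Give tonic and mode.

The anchor chord is a half-diminished seventh chord on D, labeled iiø7.
iiø7 on D implies D is the supertonic; that puts the tonic at C, and the lowercase numeral fits minor mode.

C minor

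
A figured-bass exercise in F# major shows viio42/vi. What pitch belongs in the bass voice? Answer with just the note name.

B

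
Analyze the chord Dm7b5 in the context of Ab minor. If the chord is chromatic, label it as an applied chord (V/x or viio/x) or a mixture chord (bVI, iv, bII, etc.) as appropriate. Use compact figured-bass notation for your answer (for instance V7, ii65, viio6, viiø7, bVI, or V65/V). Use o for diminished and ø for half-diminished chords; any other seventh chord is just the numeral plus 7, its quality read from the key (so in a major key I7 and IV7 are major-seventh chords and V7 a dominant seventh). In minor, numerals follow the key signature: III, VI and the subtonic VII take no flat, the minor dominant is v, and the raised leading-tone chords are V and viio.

viiø7/V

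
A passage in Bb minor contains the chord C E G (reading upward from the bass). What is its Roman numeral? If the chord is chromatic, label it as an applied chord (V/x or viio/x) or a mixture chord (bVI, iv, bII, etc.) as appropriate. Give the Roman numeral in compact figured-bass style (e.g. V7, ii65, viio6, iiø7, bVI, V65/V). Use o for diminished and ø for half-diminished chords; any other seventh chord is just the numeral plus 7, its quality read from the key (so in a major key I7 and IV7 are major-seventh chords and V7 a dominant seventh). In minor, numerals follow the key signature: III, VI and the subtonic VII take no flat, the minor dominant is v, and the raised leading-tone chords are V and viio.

V/V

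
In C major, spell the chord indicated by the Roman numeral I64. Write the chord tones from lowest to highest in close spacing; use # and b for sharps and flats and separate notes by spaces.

G C E

The numeral's case and figure indicate a major triad. In C major its root, the first degree, is C.
Stacking thirds from C gives C-E-G.
With the 64 figure the chord is in second inversion; from the bass G upward in close position it reads G-C-E.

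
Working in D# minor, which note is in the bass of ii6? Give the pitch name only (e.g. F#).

G#

ii in D# minor has root E#; the chord is E#-G#-B#.
The figure 6 means first inversion — the third is in the bass.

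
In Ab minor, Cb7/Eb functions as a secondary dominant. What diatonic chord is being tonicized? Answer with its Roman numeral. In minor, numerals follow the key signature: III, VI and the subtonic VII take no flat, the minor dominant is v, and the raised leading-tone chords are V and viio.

VI

The chord is a dominant seventh chord on Cb.
A dominant resolves down a perfect fifth: Cb → Fb. In Ab minor, Fb is scale degree 6, i.e. VI.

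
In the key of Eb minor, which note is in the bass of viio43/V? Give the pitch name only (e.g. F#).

The applied chord viio43/V is rooted on A: A-C-Eb-Gb.
The figure 43 means second inversion — the fifth is in the bass.

Eb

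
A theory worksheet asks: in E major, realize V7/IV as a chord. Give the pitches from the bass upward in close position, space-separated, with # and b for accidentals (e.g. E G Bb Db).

E G# B D

The slash means an applied dominant: we want the dominant of IV. In E major, IV is A major, and its dominant is built on E.
Building a dominant seventh chord on E gives E-G#-B-D.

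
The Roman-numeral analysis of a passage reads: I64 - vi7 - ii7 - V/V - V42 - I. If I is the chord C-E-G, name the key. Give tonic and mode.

C major

The anchor chord is a major triad on C, labeled I.
If C is scale degree 1 and the mode makes that degree carry a major triad, the tonic is C and the mode is major.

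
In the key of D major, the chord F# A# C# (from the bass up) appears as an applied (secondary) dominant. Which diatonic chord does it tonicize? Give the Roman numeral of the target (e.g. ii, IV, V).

vi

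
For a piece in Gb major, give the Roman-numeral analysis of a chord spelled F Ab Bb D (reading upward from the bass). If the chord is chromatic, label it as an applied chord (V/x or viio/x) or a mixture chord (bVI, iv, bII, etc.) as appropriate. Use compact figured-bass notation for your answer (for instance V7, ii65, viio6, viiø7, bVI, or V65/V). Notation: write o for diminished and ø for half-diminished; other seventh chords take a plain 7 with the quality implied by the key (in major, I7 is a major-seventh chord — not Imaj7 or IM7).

V43/vi

The pitches Bb-D-F-Ab form a dominant seventh chord rooted on Bb.
Bb is not a diatonic chord root with this quality in Gb major, but it lies a perfect fifth above Eb (vi), so the chord functions as an applied dominant of vi.
With F in the bass the chord is in second inversion, so the figured bass is 43.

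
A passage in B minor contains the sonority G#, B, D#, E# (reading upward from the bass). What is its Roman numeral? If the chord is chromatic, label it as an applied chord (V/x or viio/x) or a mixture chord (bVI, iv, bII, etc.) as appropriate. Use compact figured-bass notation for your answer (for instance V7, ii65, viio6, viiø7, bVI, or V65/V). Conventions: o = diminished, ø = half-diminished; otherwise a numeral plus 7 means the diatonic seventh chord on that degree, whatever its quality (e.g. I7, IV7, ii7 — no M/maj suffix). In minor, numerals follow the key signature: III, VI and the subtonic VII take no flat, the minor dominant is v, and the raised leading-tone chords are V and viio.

The pitches E#-G#-B-D# form a half-diminished seventh chord rooted on E#.
E# sits a half step below F# (V in B minor); a diminished chord there is the applied leading-tone chord of V.
With G# in the bass the chord is in first inversion, so the figured bass is 65.

viiø65/V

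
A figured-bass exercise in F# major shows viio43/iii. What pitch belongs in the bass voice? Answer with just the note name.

D#

The applied chord viio43/iii is rooted on G##: G##-B#-D#-F#.
The figure 43 means second inversion — the fifth is in the bass.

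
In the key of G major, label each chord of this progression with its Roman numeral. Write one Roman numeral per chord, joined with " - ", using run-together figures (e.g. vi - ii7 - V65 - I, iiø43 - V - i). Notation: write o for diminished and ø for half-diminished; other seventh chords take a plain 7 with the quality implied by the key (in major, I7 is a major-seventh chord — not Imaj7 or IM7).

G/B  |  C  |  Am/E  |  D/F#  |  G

I6 - IV - ii64 - V6 - I

G/B: root G is the tonic; major triad there is I6.
C: major triad on C = scale degree 4 → IV.
Am/E: minor triad on A = scale degree 2 → ii64.
D/F#: root D is the dominant; major triad there is V6.
G: root G is the tonic; major triad there is I.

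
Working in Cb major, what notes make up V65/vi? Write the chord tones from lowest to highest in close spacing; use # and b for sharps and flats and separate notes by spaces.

G Bb Db Eb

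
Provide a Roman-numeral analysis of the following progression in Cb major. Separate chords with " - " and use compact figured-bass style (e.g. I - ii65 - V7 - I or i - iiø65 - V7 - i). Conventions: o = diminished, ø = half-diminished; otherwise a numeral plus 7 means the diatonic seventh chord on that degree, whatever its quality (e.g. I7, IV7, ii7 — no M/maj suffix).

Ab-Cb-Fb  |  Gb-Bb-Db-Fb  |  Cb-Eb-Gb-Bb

IV6 - V7 - I7

Ab-Cb-Fb: major triad on Fb = scale degree 4 → IV6.
Gb-Bb-Db-Fb: root Gb is the dominant; dominant seventh chord there is V7.
Cb-Eb-Gb-Bb: major seventh chord on Cb = scale degree 1 → I7.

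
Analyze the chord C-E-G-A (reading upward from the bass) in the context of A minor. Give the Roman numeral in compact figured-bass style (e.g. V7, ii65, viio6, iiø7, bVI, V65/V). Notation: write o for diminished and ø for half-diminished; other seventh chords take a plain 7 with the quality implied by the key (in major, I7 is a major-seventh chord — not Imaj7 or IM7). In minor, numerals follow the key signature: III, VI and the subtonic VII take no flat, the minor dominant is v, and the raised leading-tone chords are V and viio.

The pitches A-C-E-G form a minor seventh chord rooted on A.
In A minor, A is the tonic; the diatonic minor seventh chord there is i7.
With C in the bass the chord is in first inversion, so the figured bass is 65.

i65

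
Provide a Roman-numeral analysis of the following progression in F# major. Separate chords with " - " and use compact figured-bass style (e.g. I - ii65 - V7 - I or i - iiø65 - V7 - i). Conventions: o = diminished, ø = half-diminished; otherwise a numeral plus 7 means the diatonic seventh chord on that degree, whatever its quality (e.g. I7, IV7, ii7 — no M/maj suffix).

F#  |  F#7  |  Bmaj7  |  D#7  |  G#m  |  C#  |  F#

I - V7/IV - IV7 - V7/ii - ii - V - I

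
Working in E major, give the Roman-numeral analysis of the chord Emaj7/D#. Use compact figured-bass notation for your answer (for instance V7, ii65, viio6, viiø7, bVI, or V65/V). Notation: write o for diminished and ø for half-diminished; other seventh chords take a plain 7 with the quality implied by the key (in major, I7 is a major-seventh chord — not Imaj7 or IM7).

I42

Stacked in thirds the chord is E-G#-B-D#: a major seventh chord on E.
In E major, E is the tonic; the diatonic major seventh chord there is I7.
With D# in the bass the chord is in third inversion, so the figured bass is 42.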